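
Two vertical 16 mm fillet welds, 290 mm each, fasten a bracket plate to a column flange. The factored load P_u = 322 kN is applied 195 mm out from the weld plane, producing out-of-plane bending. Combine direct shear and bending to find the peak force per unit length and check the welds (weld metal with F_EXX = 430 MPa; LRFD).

f_max ≈ 2310 N/mm; NOT adequate

L_w = 2 × 290 = 580 mm; section modulus (unit throat) S = 2 × L²/6 = 28030 mm².
Direct shear f_v = P/L_w = 322×10³/580 = 555.2 N/mm.
Moment M = P × e = 322×10³ × 195 = 62790000 N·mm; bending f_b = M/S = 2240 N/mm.
f_max = √(f_v² + f_b²) = √(555.2² + 2240²) = 2308 N/mm.
φr_n = 0.75 × 0.6 × 430 × (0.707 × 16) = 2189 N/mm → NOT adequate.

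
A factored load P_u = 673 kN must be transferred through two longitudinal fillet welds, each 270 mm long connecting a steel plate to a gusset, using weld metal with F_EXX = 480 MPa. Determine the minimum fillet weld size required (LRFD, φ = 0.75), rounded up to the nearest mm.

w = 9 mm

Total weld length L = 540 mm.
Required throat t_e = P_u / (φ × 0.6 F_EXX × L) = 673 / (0.75 × 0.6 × 480 × 540 × 10⁻³) = 5.77 mm.
Required leg w = t_e / 0.707 = 8.161 mm → use 9 mm.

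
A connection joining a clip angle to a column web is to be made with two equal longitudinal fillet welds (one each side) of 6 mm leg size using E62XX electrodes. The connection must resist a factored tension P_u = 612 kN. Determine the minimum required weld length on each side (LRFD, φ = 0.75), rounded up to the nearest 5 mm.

L = 260 mm on each side

E62XX → F_EXX = 620 MPa.
Throat t_e = 0.707 × 6 = 4.242 mm.
φr_n = 0.75 × 0.6 × 620 × 4.242 × 10⁻³ = 1.184 kN/mm.
L_req = P_u / φr_n = 612 / 1.184 = 517.1 mm total.
Per side: 517.1 / 2 = 258.6 mm.
Round up → use L = 260 mm on each side.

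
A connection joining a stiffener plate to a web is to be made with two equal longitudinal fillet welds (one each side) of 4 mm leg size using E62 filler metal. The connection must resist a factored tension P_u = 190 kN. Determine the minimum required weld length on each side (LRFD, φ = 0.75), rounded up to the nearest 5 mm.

L = 125 mm on each side

E62XX → F_EXX = 620 MPa.
Throat t_e = 0.707 × 4 = 2.828 mm.
φr_n = 0.75 × 0.6 × 620 × 2.828 × 10⁻³ = 0.789 kN/mm.
L_req = P_u / φr_n = 190 / 0.789 = 240.8 mm total.
Per side: 240.8 / 2 = 120.4 mm.
Round up → use L = 125 mm on each side.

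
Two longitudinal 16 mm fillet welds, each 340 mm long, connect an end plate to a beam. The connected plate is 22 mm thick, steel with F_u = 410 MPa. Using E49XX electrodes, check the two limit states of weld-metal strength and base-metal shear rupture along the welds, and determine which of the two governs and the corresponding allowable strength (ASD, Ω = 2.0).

E49XX → F_EXX = 490 MPa.
t_e = 0.707 × 16 = 11.31 mm; L = 680 mm.
Weld metal: R_n/Ω = (1/2.0) × 0.6 × 490 × 11.31 × 680 × 10⁻³ = 1131 kN.
Base metal (shear rupture): R_n/Ω = (1/2.0) × 0.6 × 410 × 22 × 680 × 10⁻³ = 1840 kN.
Governing: weld metal.

R_n/Ω ≈ 1130 kN (weld metal governs)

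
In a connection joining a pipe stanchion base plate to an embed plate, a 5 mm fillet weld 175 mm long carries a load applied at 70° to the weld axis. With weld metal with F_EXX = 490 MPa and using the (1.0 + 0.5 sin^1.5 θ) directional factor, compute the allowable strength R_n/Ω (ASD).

R_n/Ω ≈ 132 kN

t_e = 0.707 × 5 = 3.535 mm; A_we = 3.535 × 175 = 618.6 mm².
Directional factor: 1.0 + 0.5 sin^1.5(70°) = 1.455.
F_nw = 0.6 × 490 × 1.455 = 427.9 MPa.
R_n/Ω = (427.9 × 618.6) / 2.0 × 10⁻³ = 132.4 kN.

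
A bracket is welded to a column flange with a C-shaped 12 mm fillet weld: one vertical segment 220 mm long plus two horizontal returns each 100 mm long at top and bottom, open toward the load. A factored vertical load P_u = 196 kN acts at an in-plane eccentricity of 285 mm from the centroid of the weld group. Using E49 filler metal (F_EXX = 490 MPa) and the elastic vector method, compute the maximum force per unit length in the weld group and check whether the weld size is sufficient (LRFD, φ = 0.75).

Total weld length L_w = 420 mm. Treat welds as unit-width lines.
Centroid: x̄ = 2×100×50 / 420 = 23.81 mm from the vertical weld.
Polar moment about centroid: J = I_x + I_y = [220³/12 + 2×100×110²] + [220×23.81² + 2(100³/12 + 100×26.19²)] = 3736000 mm³.
Direct shear f_v = P/L_w = 196×10³ / 420 = 466.7 N/mm (vertical).
Torsion M = P·e = 196×10³ × 285 = 55860000 N·mm.
Critical point at (x, y) = (76.19, 110) from centroid. f_tx = M·y/J = 1645 N/mm; f_ty = M·x/J = 1139 N/mm.
Resultant f_max = √[f_tx² + (f_v + f_ty)²] = √[1645² + (466.7 + 1139)²] = 2299 N/mm.
Capacity per unit length: φr_n = 0.75 × 0.6 × 490 × (0.707 × 12) = 1871 N/mm.
2299 > 1871 → NOT adequate.

f_max ≈ 2300 N/mm; NOT adequate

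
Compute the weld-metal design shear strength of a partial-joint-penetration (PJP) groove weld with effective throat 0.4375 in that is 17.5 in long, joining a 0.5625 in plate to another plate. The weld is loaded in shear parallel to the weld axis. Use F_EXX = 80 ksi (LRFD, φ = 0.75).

Effective throat (given) t_e = 0.4375 in.
A_we = 0.4375 × 17.5 = 7.656 in².
F_nw = 0.6 F_EXX = 48 ksi.
φR_n = 0.75 × 48 × 7.656 = 275.6 kips.

φR_n ≈ 276 kips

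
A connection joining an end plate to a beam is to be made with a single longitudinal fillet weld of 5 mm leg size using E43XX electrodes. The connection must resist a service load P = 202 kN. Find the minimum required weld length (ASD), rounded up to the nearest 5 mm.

E43XX → F_EXX = 430 MPa.
Throat t_e = 0.707 × 5 = 3.535 mm.
r_n/Ω = (0.6 × 430 × 3.535) / 2.0 = 456 N/mm = 0.456 kN/mm.
L_req = P / (r_n/Ω) = 202 / 0.456 = 443 mm total.
Round up → use L = 445 mm.

L = 445 mm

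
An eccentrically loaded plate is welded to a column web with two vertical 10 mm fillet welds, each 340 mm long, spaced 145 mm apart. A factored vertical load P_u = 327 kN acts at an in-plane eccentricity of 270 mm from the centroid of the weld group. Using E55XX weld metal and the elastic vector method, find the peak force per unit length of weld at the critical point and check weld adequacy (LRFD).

f_max ≈ 1850 N/mm; NOT adequate

E55XX → F_EXX = 550 MPa.
Total weld length L_w = 680 mm. Treat welds as unit-width lines.
Polar moment about centroid: J = 2[d³/12 + d(b/2)²] = 2[340³/12 + 340×72.5²] = 10120000 mm³.
Direct shear f_v = P/L_w = 327×10³ / 680 = 480.9 N/mm (vertical).
Torsion M = P·e = 327×10³ × 270 = 88290000 N·mm.
Critical point at (x, y) = (72.5, 170) from centroid. f_tx = M·y/J = 1482 N/mm; f_ty = M·x/J = 632.2 N/mm.
Resultant f_max = √[f_tx² + (f_v + f_ty)²] = √[1482² + (480.9 + 632.2)²] = 1854 N/mm.
Capacity per unit length: φr_n = 0.75 × 0.6 × 550 × (0.707 × 10) = 1750 N/mm.
1854 > 1750 → NOT adequate.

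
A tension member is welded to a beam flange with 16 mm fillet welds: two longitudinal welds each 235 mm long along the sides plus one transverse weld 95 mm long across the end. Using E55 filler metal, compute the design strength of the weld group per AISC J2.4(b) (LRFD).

E55XX → F_EXX = 550 MPa.
t_e = 0.707 × 16 = 11.31 mm.
R_nwl = 0.6 × 550 × 11.31 × 470 × 10⁻³ = 1754 kN (longitudinal, 2 welds).
R_nwt = 0.6 × 550 × 11.31 × 95 × 10⁻³ = 354.6 kN (transverse, base value).
(i) R_nwl + R_nwt = 2109 kN; (ii) 0.85 R_nwl + 1.5 R_nwt = 2023 kN.
R_n = max = 2109 kN [governs: (i)]; φR_n = 1582 kN.

φR_n ≈ 1580 kN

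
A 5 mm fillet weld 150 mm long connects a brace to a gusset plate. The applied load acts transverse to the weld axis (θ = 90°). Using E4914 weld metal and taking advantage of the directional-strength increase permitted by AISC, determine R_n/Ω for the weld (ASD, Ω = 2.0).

E49XX → F_EXX = 490 MPa.
t_e = 0.707 × 5 = 3.535 mm; A_we = 3.535 × 150 = 530.2 mm².
Directional factor: 1.0 + 0.5 sin^1.5(90°) = 1.5.
F_nw = 0.6 × 490 × 1.5 = 441 MPa.
R_n/Ω = (441 × 530.2) / 2.0 × 10⁻³ = 116.9 kN.

R_n/Ω ≈ 117 kN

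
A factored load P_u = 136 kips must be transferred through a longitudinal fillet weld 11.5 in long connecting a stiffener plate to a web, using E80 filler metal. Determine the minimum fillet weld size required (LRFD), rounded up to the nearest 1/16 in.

w = 1/2 in

E80XX → F_EXX = 80 ksi.
Total weld length L = 11.5 in.
Required throat t_e = P_u / (φ × 0.6 F_EXX × L) = 136 / (0.75 × 0.6 × 80 × 11.5) = 0.3285 in.
Required leg w = t_e / 0.707 = 0.4646 in → use 1/2 in.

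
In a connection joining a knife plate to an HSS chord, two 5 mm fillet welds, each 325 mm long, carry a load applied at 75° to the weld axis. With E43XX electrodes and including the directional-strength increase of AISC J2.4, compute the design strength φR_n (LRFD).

φR_n ≈ 656 kN

E43XX → F_EXX = 430 MPa.
t_e = 0.707 × 5 = 3.535 mm; A_we = 3.535 × 650 = 2298 mm².
Directional factor: 1.0 + 0.5 sin^1.5(75°) = 1.475.
F_nw = 0.6 × 430 × 1.475 = 380.5 MPa.
φR_n = 0.75 × 380.5 × 2298 × 10⁻³ = 655.7 kN.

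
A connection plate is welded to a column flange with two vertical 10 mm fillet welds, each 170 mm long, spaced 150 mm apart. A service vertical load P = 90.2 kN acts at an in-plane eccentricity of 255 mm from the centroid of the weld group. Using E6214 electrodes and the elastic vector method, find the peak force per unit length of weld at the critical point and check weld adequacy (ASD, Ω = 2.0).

f_max ≈ 1150 N/mm; adequate

E62XX → F_EXX = 620 MPa.
Total weld length L_w = 340 mm. Treat welds as unit-width lines.
Polar moment about centroid: J = 2[d³/12 + d(b/2)²] = 2[170³/12 + 170×75²] = 2731000 mm³.
Direct shear f_v = P/L_w = 90.2×10³ / 340 = 265.3 N/mm (vertical).
Torsion M = P·e = 90.2×10³ × 255 = 23001000 N·mm.
Critical point at (x, y) = (75, 85) from centroid. f_tx = M·y/J = 715.8 N/mm; f_ty = M·x/J = 631.6 N/mm.
Resultant f_max = √[f_tx² + (f_v + f_ty)²] = √[715.8² + (265.3 + 631.6)²] = 1148 N/mm.
Capacity per unit length: r_n/Ω = (1/2.0) × 0.6 × 620 × (0.707 × 10) = 1315 N/mm.
1148 ≤ 1315 → adequate.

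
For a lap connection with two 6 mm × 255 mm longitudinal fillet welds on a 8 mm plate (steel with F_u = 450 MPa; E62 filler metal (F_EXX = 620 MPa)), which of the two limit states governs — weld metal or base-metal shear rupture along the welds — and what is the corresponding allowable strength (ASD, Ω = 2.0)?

t_e = 0.707 × 6 = 4.242 mm; L = 510 mm.
Weld metal: R_n/Ω = (1/2.0) × 0.6 × 620 × 4.242 × 510 × 10⁻³ = 402.4 kN.
Base metal (shear rupture): R_n/Ω = (1/2.0) × 0.6 × 450 × 8 × 510 × 10⁻³ = 550.8 kN.
Governing: weld metal.

R_n/Ω ≈ 402 kN (weld metal governs)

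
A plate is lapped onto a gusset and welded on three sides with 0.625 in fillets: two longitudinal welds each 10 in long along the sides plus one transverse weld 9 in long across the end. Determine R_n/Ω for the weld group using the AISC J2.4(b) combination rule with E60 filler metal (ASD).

E60XX → F_EXX = 60 ksi.
t_e = 0.707 × 0.625 = 0.4419 in.
R_nwl = 0.6 × 60 × 0.4419 × 20 = 318.1 kip (longitudinal, 2 welds).
R_nwt = 0.6 × 60 × 0.4419 × 9 = 143.2 kip (transverse, base value).
(i) R_nwl + R_nwt = 461.3 kip; (ii) 0.85 R_nwl + 1.5 R_nwt = 485.2 kip.
R_n = max = 485.2 kip [governs: (ii)]; R_n/Ω = 242.6 kip.

R_n/Ω ≈ 243 kip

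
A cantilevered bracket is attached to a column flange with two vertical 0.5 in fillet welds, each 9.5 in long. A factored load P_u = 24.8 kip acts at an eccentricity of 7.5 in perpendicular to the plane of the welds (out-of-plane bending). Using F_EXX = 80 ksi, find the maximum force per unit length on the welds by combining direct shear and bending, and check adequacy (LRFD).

L_w = 2 × 9.5 = 19 in; section modulus (unit throat) S = 2 × L²/6 = 30.08 in².
Direct shear f_v = P/L_w = 24.8/19 = 1.305 kip/in.
Moment M = P × e = 24.8 × 7.5 = 186 kip·in; bending f_b = M/S = 6.183 kip/in.
f_max = √(f_v² + f_b²) = √(1.305² + 6.183²) = 6.319 kip/in.
φr_n = 0.75 × 0.6 × 80 × (0.707 × 0.5) = 12.73 kip/in → adequate.

f_max ≈ 6.32 kip/in; adequate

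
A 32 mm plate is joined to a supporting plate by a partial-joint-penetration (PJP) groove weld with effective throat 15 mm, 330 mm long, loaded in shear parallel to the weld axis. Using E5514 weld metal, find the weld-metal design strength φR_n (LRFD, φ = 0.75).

φR_n ≈ 1230 kN

E55XX → F_EXX = 550 MPa.
Effective throat (given) t_e = 15 mm.
A_we = 15 × 330 = 4950 mm².
F_nw = 0.6 F_EXX = 330 MPa.
φR_n = 0.75 × 330 × 4950 × 10⁻³ = 1225 kN.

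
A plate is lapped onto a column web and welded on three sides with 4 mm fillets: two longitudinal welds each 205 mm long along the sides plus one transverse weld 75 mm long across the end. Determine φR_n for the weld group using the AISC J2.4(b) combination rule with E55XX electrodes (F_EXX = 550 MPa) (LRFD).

φR_n ≈ 339 kN

t_e = 0.707 × 4 = 2.828 mm.
R_nwl = 0.6 × 550 × 2.828 × 410 × 10⁻³ = 382.6 kN (longitudinal, 2 welds).
R_nwt = 0.6 × 550 × 2.828 × 75 × 10⁻³ = 69.99 kN (transverse, base value).
(i) R_nwl + R_nwt = 452.6 kN; (ii) 0.85 R_nwl + 1.5 R_nwt = 430.2 kN.
R_n = max = 452.6 kN [governs: (i)]; φR_n = 339.5 kN.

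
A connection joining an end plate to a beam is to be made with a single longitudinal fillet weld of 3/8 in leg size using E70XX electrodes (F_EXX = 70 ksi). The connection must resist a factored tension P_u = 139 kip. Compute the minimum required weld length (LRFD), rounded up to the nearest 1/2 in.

L = 17 in

Throat t_e = 0.707 × 0.375 = 0.2651 in.
φr_n = 0.75 × 0.6 × 70 × 0.2651 = 8.351 kip/in.
L_req = P_u / φr_n = 139 / 8.351 = 16.64 in total.
Round up → use L = 17 in.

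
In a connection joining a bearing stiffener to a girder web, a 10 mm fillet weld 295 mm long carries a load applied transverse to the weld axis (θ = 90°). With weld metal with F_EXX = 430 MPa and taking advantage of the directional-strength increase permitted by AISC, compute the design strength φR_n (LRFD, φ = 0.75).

t_e = 0.707 × 10 = 7.07 mm; A_we = 7.07 × 295 = 2086 mm².
Directional factor: 1.0 + 0.5 sin^1.5(90°) = 1.5.
F_nw = 0.6 × 430 × 1.5 = 387 MPa.
φR_n = 0.75 × 387 × 2086 × 10⁻³ = 605.4 kN.

φR_n ≈ 605 kN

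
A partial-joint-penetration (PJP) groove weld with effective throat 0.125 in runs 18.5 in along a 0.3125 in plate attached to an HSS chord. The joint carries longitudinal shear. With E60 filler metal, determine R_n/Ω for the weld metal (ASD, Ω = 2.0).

R_n/Ω ≈ 41.6 kip

E60XX → F_EXX = 60 ksi.
Effective throat (given) t_e = 0.125 in.
A_we = 0.125 × 18.5 = 2.312 in².
F_nw = 0.6 F_EXX = 36 ksi.
R_n/Ω = (36 × 2.312) / 2.0 = 41.62 kip.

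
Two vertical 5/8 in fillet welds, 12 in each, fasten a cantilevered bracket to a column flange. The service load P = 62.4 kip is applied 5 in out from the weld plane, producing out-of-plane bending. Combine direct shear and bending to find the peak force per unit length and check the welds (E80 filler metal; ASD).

E80XX → F_EXX = 80 ksi.
L_w = 2 × 12 = 24 in; section modulus (unit throat) S = 2 × L²/6 = 48 in².
Direct shear f_v = P/L_w = 62.4/24 = 2.6 kip/in.
Moment M = P × e = 62.4 × 5 = 312 kip·in; bending f_b = M/S = 6.5 kip/in.
f_max = √(f_v² + f_b²) = √(2.6² + 6.5²) = 7.001 kip/in.
r_n/Ω = (1/2.0) × 0.6 × 80 × (0.707 × 0.625) = 10.6 kip/in → adequate.

f_max ≈ 7 kip/in; adequate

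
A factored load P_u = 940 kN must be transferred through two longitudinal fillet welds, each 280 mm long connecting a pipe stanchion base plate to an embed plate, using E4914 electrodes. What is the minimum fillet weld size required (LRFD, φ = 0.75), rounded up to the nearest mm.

E49XX → F_EXX = 490 MPa.
Total weld length L = 560 mm.
Required throat t_e = P_u / (φ × 0.6 F_EXX × L) = 940 / (0.75 × 0.6 × 490 × 560 × 10⁻³) = 7.613 mm.
Required leg w = t_e / 0.707 = 10.77 mm → use 11 mm.

w = 11 mm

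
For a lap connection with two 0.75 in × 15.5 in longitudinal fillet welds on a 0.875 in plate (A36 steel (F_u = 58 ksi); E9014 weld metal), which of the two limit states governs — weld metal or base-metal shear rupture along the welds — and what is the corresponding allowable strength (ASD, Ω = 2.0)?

R_n/Ω ≈ 444 kip (weld metal governs)

E90XX → F_EXX = 90 ksi.
t_e = 0.707 × 0.75 = 0.5302 in; L = 31 in.
Weld metal: R_n/Ω = (1/2.0) × 0.6 × 90 × 0.5302 × 31 = 443.8 kip.
Base metal (shear rupture): R_n/Ω = (1/2.0) × 0.6 × 58 × 0.875 × 31 = 472 kip.
Governing: weld metal.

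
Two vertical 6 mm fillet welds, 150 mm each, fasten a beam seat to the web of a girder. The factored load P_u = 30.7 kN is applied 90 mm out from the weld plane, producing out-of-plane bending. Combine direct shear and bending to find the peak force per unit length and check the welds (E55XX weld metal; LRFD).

E55XX → F_EXX = 550 MPa.
L_w = 2 × 150 = 300 mm; section modulus (unit throat) S = 2 × L²/6 = 7500 mm².
Direct shear f_v = P/L_w = 30.7×10³/300 = 102.3 N/mm.
Moment M = P × e = 30.7×10³ × 90 = 2763000 N·mm; bending f_b = M/S = 368.4 N/mm.
f_max = √(f_v² + f_b²) = √(102.3² + 368.4²) = 382.3 N/mm.
φr_n = 0.75 × 0.6 × 550 × (0.707 × 6) = 1050 N/mm → adequate.

f_max ≈ 382 N/mm; adequate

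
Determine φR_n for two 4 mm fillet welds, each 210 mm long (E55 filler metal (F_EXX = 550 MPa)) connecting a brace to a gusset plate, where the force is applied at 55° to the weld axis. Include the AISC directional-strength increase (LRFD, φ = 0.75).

t_e = 0.707 × 4 = 2.828 mm; A_we = 2.828 × 420 = 1188 mm².
Directional factor: 1.0 + 0.5 sin^1.5(55°) = 1.371.
F_nw = 0.6 × 550 × 1.371 = 452.3 MPa.
φR_n = 0.75 × 452.3 × 1188 × 10⁻³ = 402.9 kN.

φR_n ≈ 403 kN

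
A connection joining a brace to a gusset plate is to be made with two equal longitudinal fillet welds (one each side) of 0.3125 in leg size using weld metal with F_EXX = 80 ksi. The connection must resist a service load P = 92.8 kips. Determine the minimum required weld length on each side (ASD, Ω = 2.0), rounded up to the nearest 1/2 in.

L = 9 in on each side

Throat t_e = 0.707 × 0.3125 = 0.2209 in.
r_n/Ω = (0.6 × 80 × 0.2209) / 2.0 = 5.302 kip/in.
L_req = P / (r_n/Ω) = 92.8 / 5.302 = 17.5 in total.
Per side: 17.5 / 2 = 8.751 in.
Round up → use L = 9 in on each side.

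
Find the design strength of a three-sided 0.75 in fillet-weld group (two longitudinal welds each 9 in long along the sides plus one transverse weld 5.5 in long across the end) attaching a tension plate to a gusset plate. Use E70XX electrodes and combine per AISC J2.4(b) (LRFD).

φR_n ≈ 393 kip

E70XX → F_EXX = 70 ksi.
t_e = 0.707 × 0.75 = 0.5302 in.
R_nwl = 0.6 × 70 × 0.5302 × 18 = 400.9 kip (longitudinal, 2 welds).
R_nwt = 0.6 × 70 × 0.5302 × 5.5 = 122.5 kip (transverse, base value).
(i) R_nwl + R_nwt = 523.4 kip; (ii) 0.85 R_nwl + 1.5 R_nwt = 524.5 kip.
R_n = max = 524.5 kip [governs: (ii)]; φR_n = 393.4 kip.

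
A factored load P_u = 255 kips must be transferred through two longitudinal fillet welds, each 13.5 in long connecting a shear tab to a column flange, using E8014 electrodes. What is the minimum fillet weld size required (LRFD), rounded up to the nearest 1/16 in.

E80XX → F_EXX = 80 ksi.
Total weld length L = 27 in.
Required throat t_e = P_u / (φ × 0.6 F_EXX × L) = 255 / (0.75 × 0.6 × 80 × 27) = 0.2623 in.
Required leg w = t_e / 0.707 = 0.3711 in → use 3/8 in.

w = 3/8 in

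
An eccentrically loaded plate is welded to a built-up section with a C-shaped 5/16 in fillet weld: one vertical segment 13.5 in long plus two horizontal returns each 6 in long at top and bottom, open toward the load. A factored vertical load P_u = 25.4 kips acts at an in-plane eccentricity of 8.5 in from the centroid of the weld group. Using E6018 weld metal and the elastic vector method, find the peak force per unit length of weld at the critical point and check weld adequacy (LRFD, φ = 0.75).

E60XX → F_EXX = 60 ksi.
Total weld length L_w = 25.5 in. Treat welds as unit-width lines.
Centroid: x̄ = 2×6×3 / 25.5 = 1.412 in from the vertical weld.
Polar moment about centroid: J = I_x + I_y = [13.5³/12 + 2×6×6.75²] + [13.5×1.412² + 2(6³/12 + 6×1.588²)] = 845 in³.
Direct shear f_v = P/L_w = 25.4 / 25.5 = 0.9961 kip/in (vertical).
Torsion M = P·e = 25.4 × 8.5 = 215.9 kip·in.
Critical point at (x, y) = (4.588, 6.75) from centroid. f_tx = M·y/J = 1.725 kip/in; f_ty = M·x/J = 1.172 kip/in.
Resultant f_max = √[f_tx² + (f_v + f_ty)²] = √[1.725² + (0.9961 + 1.172)²] = 2.771 kip/in.
Capacity per unit length: φr_n = 0.75 × 0.6 × 60 × (0.707 × 0.3125) = 5.965 kip/in.
2.771 ≤ 5.965 → adequate.

f_max ≈ 2.77 kip/in; adequate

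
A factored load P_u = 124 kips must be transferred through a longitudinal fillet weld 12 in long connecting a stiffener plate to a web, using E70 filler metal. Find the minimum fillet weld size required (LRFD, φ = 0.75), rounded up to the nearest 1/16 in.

w = 1/2 in

E70XX → F_EXX = 70 ksi.
Total weld length L = 12 in.
Required throat t_e = P_u / (φ × 0.6 F_EXX × L) = 124 / (0.75 × 0.6 × 70 × 12) = 0.328 in.
Required leg w = t_e / 0.707 = 0.464 in → use 1/2 in.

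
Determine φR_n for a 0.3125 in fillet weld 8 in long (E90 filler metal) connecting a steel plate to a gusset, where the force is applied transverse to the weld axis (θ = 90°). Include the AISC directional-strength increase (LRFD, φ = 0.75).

φR_n ≈ 107 kips

E90XX → F_EXX = 90 ksi.
t_e = 0.707 × 0.3125 = 0.2209 in; A_we = 0.2209 × 8 = 1.767 in².
Directional factor: 1.0 + 0.5 sin^1.5(90°) = 1.5.
F_nw = 0.6 × 90 × 1.5 = 81 ksi.
φR_n = 0.75 × 81 × 1.767 = 107.4 kips.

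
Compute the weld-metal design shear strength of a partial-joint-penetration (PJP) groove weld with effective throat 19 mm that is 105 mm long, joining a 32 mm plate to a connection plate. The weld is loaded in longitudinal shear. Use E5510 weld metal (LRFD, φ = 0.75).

E55XX → F_EXX = 550 MPa.
Effective throat (given) t_e = 19 mm.
A_we = 19 × 105 = 1995 mm².
F_nw = 0.6 F_EXX = 330 MPa.
φR_n = 0.75 × 330 × 1995 × 10⁻³ = 493.8 kN.

φR_n ≈ 494 kN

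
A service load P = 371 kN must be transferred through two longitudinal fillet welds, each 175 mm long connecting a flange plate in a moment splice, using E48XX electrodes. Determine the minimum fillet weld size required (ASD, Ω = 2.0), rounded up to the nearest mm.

E48XX → F_EXX = 480 MPa.
Total weld length L = 350 mm.
Required throat t_e = P × Ω / (0.6 F_EXX × L) = 371 × 2.0 / (0.6 × 480 × 350 × 10⁻³) = 7.361 mm.
Required leg w = t_e / 0.707 = 10.41 mm → use 11 mm.

w = 11 mm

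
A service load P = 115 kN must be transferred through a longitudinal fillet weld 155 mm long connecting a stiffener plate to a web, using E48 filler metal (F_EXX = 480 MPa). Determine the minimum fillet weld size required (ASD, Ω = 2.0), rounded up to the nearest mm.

w = 8 mm

Total weld length L = 155 mm.
Required throat t_e = P × Ω / (0.6 F_EXX × L) = 115 × 2.0 / (0.6 × 480 × 155 × 10⁻³) = 5.152 mm.
Required leg w = t_e / 0.707 = 7.288 mm → use 8 mm.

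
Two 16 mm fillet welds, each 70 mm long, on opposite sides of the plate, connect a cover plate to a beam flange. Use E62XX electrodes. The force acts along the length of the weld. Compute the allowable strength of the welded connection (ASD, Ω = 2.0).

R_n/Ω ≈ 295 kN

E62XX → F_EXX = 620 MPa.
Effective throat t_e = 0.707 × 16 = 11.31 mm.
Total length L = 140 mm; A_we = 11.31 × 140 = 1584 mm².
F_nw = 0.6 F_EXX = 0.6 × 620 = 372 MPa.
R_n = 372 × 1584 × 10⁻³ = 589.1 kN; R_n/Ω = 589.1/2.0 = 294.6 kN.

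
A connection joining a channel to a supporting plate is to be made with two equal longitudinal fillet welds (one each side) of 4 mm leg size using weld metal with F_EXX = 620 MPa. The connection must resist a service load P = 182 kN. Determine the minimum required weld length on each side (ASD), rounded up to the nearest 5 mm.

Throat t_e = 0.707 × 4 = 2.828 mm.
r_n/Ω = (0.6 × 620 × 2.828) / 2.0 = 526 N/mm = 0.526 kN/mm.
L_req = P / (r_n/Ω) = 182 / 0.526 = 346 mm total.
Per side: 346 / 2 = 173 mm.
Round up → use L = 175 mm on each side.

L = 175 mm on each side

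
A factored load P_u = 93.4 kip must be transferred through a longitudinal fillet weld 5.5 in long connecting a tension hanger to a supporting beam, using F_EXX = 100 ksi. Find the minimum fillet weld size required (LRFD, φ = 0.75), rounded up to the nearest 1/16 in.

Total weld length L = 5.5 in.
Required throat t_e = P_u / (φ × 0.6 F_EXX × L) = 93.4 / (0.75 × 0.6 × 100 × 5.5) = 0.3774 in.
Required leg w = t_e / 0.707 = 0.5338 in → use 9/16 in.

w = 9/16 in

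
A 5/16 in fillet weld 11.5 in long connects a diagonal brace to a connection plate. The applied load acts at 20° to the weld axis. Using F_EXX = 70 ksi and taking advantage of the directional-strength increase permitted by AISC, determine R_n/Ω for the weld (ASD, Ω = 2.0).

t_e = 0.707 × 0.3125 = 0.2209 in; A_we = 0.2209 × 11.5 = 2.541 in².
Directional factor: 1.0 + 0.5 sin^1.5(20°) = 1.1.
F_nw = 0.6 × 70 × 1.1 = 46.2 ksi.
R_n/Ω = (46.2 × 2.541) / 2.0 = 58.69 kips.

R_n/Ω ≈ 58.7 kips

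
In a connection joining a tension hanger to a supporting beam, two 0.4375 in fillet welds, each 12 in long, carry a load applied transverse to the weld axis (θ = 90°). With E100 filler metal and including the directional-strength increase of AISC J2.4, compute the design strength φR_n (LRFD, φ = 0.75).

φR_n ≈ 501 kip

E100XX → F_EXX = 100 ksi.
t_e = 0.707 × 0.4375 = 0.3093 in; A_we = 0.3093 × 24 = 7.423 in².
Directional factor: 1.0 + 0.5 sin^1.5(90°) = 1.5.
F_nw = 0.6 × 100 × 1.5 = 90 ksi.
φR_n = 0.75 × 90 × 7.423 = 501.1 kip.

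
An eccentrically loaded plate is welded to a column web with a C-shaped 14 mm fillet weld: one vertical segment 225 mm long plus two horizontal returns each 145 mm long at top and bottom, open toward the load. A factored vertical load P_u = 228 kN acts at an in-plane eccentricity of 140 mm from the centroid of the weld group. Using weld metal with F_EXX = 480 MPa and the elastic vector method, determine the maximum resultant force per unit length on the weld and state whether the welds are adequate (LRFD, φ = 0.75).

Total weld length L_w = 515 mm. Treat welds as unit-width lines.
Centroid: x̄ = 2×145×72.5 / 515 = 40.83 mm from the vertical weld.
Polar moment about centroid: J = I_x + I_y = [225³/12 + 2×145×112.5²] + [225×40.83² + 2(145³/12 + 145×31.67²)] = 5794000 mm³.
Direct shear f_v = P/L_w = 228×10³ / 515 = 442.7 N/mm (vertical).
Torsion M = P·e = 228×10³ × 140 = 31920000 N·mm.
Critical point at (x, y) = (104.2, 112.5) from centroid. f_tx = M·y/J = 619.8 N/mm; f_ty = M·x/J = 574 N/mm.
Resultant f_max = √[f_tx² + (f_v + f_ty)²] = √[619.8² + (442.7 + 574)²] = 1191 N/mm.
Capacity per unit length: φr_n = 0.75 × 0.6 × 480 × (0.707 × 14) = 2138 N/mm.
1191 ≤ 2138 → adequate.

f_max ≈ 1190 N/mm; adequate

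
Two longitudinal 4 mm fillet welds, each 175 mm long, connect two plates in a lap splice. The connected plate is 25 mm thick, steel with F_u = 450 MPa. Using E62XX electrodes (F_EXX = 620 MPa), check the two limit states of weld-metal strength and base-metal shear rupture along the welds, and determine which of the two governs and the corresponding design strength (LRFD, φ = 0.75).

φR_n ≈ 276 kN (weld metal governs)

t_e = 0.707 × 4 = 2.828 mm; L = 350 mm.
Weld metal: φR_n = 0.75 × 0.6 × 620 × 2.828 × 350 × 10⁻³ = 276.2 kN.
Base metal (shear rupture): φR_n = 0.75 × 0.6 × 450 × 25 × 350 × 10⁻³ = 1772 kN.
Governing: weld metal.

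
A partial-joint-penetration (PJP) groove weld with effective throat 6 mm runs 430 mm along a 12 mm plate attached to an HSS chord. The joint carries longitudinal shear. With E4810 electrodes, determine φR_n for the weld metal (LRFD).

φR_n ≈ 557 kN

E48XX → F_EXX = 480 MPa.
Effective throat (given) t_e = 6 mm.
A_we = 6 × 430 = 2580 mm².
F_nw = 0.6 F_EXX = 288 MPa.
φR_n = 0.75 × 288 × 2580 × 10⁻³ = 557.3 kN.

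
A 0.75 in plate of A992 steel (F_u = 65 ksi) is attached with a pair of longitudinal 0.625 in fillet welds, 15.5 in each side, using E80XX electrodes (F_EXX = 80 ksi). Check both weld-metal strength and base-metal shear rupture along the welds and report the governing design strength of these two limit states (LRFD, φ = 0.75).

φR_n ≈ 493 kip (weld metal governs)

t_e = 0.707 × 0.625 = 0.4419 in; L = 31 in.
Weld metal: φR_n = 0.75 × 0.6 × 80 × 0.4419 × 31 = 493.1 kip.
Base metal (shear rupture): φR_n = 0.75 × 0.6 × 65 × 0.75 × 31 = 680.1 kip.
Governing: weld metal.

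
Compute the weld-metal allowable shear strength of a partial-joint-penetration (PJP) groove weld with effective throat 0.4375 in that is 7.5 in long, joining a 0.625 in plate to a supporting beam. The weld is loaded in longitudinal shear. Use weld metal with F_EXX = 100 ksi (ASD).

R_n/Ω ≈ 98.4 kip

Effective throat (given) t_e = 0.4375 in.
A_we = 0.4375 × 7.5 = 3.281 in².
F_nw = 0.6 F_EXX = 60 ksi.
R_n/Ω = (60 × 3.281) / 2.0 = 98.44 kip.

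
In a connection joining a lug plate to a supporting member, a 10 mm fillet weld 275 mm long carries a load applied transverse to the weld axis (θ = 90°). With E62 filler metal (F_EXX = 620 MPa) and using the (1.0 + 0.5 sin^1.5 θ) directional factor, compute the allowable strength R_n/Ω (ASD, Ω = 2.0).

t_e = 0.707 × 10 = 7.07 mm; A_we = 7.07 × 275 = 1944 mm².
Directional factor: 1.0 + 0.5 sin^1.5(90°) = 1.5.
F_nw = 0.6 × 620 × 1.5 = 558 MPa.
R_n/Ω = (558 × 1944) / 2.0 × 10⁻³ = 542.4 kN.

R_n/Ω ≈ 542 kN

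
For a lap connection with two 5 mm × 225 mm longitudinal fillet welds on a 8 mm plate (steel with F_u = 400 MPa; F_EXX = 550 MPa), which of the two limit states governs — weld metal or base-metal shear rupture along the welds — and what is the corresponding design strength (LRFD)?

t_e = 0.707 × 5 = 3.535 mm; L = 450 mm.
Weld metal: φR_n = 0.75 × 0.6 × 550 × 3.535 × 450 × 10⁻³ = 393.7 kN.
Base metal (shear rupture): φR_n = 0.75 × 0.6 × 400 × 8 × 450 × 10⁻³ = 648 kN.
Governing: weld metal.

φR_n ≈ 394 kN (weld metal governs)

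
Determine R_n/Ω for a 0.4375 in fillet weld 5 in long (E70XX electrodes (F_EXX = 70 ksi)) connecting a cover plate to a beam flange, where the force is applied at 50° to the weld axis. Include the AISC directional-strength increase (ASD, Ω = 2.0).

t_e = 0.707 × 0.4375 = 0.3093 in; A_we = 0.3093 × 5 = 1.547 in².
Directional factor: 1.0 + 0.5 sin^1.5(50°) = 1.335.
F_nw = 0.6 × 70 × 1.335 = 56.08 ksi.
R_n/Ω = (56.08 × 1.547) / 2.0 = 43.37 kip.

R_n/Ω ≈ 43.4 kip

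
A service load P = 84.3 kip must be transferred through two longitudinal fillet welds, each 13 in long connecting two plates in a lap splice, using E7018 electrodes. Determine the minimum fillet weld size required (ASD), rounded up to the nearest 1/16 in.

E70XX → F_EXX = 70 ksi.
Total weld length L = 26 in.
Required throat t_e = P × Ω / (0.6 F_EXX × L) = 84.3 × 2.0 / (0.6 × 70 × 26) = 0.1544 in.
Required leg w = t_e / 0.707 = 0.2184 in → use 1/4 in.

w = 1/4 in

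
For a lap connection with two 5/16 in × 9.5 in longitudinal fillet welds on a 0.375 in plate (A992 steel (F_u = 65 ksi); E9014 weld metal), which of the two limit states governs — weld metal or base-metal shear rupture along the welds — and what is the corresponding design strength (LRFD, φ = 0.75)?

E90XX → F_EXX = 90 ksi.
t_e = 0.707 × 0.3125 = 0.2209 in; L = 19 in.
Weld metal: φR_n = 0.75 × 0.6 × 90 × 0.2209 × 19 = 170 kips.
Base metal (shear rupture): φR_n = 0.75 × 0.6 × 65 × 0.375 × 19 = 208.4 kips.
Governing: weld metal.

φR_n ≈ 170 kips (weld metal governs)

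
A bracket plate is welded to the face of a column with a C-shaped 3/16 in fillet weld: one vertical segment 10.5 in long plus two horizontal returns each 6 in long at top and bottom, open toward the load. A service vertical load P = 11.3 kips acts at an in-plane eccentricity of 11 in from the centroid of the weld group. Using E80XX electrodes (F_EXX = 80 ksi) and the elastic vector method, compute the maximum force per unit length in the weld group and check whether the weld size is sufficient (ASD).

Total weld length L_w = 22.5 in. Treat welds as unit-width lines.
Centroid: x̄ = 2×6×3 / 22.5 = 1.6 in from the vertical weld.
Polar moment about centroid: J = I_x + I_y = [10.5³/12 + 2×6×5.25²] + [10.5×1.6² + 2(6³/12 + 6×1.4²)] = 513.6 in³.
Direct shear f_v = P/L_w = 11.3 / 22.5 = 0.5022 kip/in (vertical).
Torsion M = P·e = 11.3 × 11 = 124.3 kip·in.
Critical point at (x, y) = (4.4, 5.25) from centroid. f_tx = M·y/J = 1.271 kip/in; f_ty = M·x/J = 1.065 kip/in.
Resultant f_max = √[f_tx² + (f_v + f_ty)²] = √[1.271² + (0.5022 + 1.065)²] = 2.017 kip/in.
Capacity per unit length: r_n/Ω = (1/2.0) × 0.6 × 80 × (0.707 × 0.1875) = 3.181 kip/in.
2.017 ≤ 3.181 → adequate.

f_max ≈ 2.02 kip/in; adequate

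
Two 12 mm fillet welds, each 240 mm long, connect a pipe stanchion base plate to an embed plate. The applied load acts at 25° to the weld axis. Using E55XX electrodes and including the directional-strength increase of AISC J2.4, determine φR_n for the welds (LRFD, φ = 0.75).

E55XX → F_EXX = 550 MPa.
t_e = 0.707 × 12 = 8.484 mm; A_we = 8.484 × 480 = 4072 mm².
Directional factor: 1.0 + 0.5 sin^1.5(25°) = 1.137.
F_nw = 0.6 × 550 × 1.137 = 375.3 MPa.
φR_n = 0.75 × 375.3 × 4072 × 10⁻³ = 1146 kN.

φR_n ≈ 1150 kN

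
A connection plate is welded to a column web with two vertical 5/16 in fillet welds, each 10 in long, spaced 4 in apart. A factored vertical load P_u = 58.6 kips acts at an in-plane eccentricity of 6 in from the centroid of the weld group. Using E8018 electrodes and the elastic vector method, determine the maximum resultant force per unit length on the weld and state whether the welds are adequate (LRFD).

E80XX → F_EXX = 80 ksi.
Total weld length L_w = 20 in. Treat welds as unit-width lines.
Polar moment about centroid: J = 2[d³/12 + d(b/2)²] = 2[10³/12 + 10×2²] = 246.7 in³.
Direct shear f_v = P/L_w = 58.6 / 20 = 2.93 kip/in (vertical).
Torsion M = P·e = 58.6 × 6 = 351.6 kip·in.
Critical point at (x, y) = (2, 5) from centroid. f_tx = M·y/J = 7.127 kip/in; f_ty = M·x/J = 2.851 kip/in.
Resultant f_max = √[f_tx² + (f_v + f_ty)²] = √[7.127² + (2.93 + 2.851)²] = 9.177 kip/in.
Capacity per unit length: φr_n = 0.75 × 0.6 × 80 × (0.707 × 0.3125) = 7.954 kip/in.
9.177 > 7.954 → NOT adequate.

f_max ≈ 9.18 kip/in; NOT adequate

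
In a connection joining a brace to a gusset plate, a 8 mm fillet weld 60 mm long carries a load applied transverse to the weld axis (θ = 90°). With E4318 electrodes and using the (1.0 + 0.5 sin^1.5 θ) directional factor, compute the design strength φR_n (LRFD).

E43XX → F_EXX = 430 MPa.
t_e = 0.707 × 8 = 5.656 mm; A_we = 5.656 × 60 = 339.4 mm².
Directional factor: 1.0 + 0.5 sin^1.5(90°) = 1.5.
F_nw = 0.6 × 430 × 1.5 = 387 MPa.
φR_n = 0.75 × 387 × 339.4 × 10⁻³ = 98.5 kN.

φR_n ≈ 98.5 kN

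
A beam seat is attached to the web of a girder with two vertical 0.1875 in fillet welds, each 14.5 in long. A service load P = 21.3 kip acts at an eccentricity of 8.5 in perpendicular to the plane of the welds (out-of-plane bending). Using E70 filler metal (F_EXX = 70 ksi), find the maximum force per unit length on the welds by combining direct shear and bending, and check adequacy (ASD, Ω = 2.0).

L_w = 2 × 14.5 = 29 in; section modulus (unit throat) S = 2 × L²/6 = 70.08 in².
Direct shear f_v = P/L_w = 21.3/29 = 0.7345 kip/in.
Moment M = P × e = 21.3 × 8.5 = 181.05 kip·in; bending f_b = M/S = 2.583 kip/in.
f_max = √(f_v² + f_b²) = √(0.7345² + 2.583²) = 2.686 kip/in.
r_n/Ω = (1/2.0) × 0.6 × 70 × (0.707 × 0.1875) = 2.784 kip/in → adequate.

f_max ≈ 2.69 kip/in; adequate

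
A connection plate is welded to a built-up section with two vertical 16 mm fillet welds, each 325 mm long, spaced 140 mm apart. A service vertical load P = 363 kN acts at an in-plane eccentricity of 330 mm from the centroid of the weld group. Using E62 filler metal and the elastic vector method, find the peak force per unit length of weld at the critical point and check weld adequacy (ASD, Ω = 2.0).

f_max ≈ 2650 N/mm; NOT adequate

E62XX → F_EXX = 620 MPa.
Total weld length L_w = 650 mm. Treat welds as unit-width lines.
Polar moment about centroid: J = 2[d³/12 + d(b/2)²] = 2[325³/12 + 325×70²] = 8906000 mm³.
Direct shear f_v = P/L_w = 363×10³ / 650 = 558.5 N/mm (vertical).
Torsion M = P·e = 363×10³ × 330 = 119790000 N·mm.
Critical point at (x, y) = (70, 162.5) from centroid. f_tx = M·y/J = 2186 N/mm; f_ty = M·x/J = 941.5 N/mm.
Resultant f_max = √[f_tx² + (f_v + f_ty)²] = √[2186² + (558.5 + 941.5)²] = 2651 N/mm.
Capacity per unit length: r_n/Ω = (1/2.0) × 0.6 × 620 × (0.707 × 16) = 2104 N/mm.
2651 > 2104 → NOT adequate.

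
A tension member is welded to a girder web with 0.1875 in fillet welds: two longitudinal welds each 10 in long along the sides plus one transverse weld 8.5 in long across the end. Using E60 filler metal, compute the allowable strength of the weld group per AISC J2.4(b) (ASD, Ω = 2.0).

E60XX → F_EXX = 60 ksi.
t_e = 0.707 × 0.1875 = 0.1326 in.
R_nwl = 0.6 × 60 × 0.1326 × 20 = 95.44 kips (longitudinal, 2 welds).
R_nwt = 0.6 × 60 × 0.1326 × 8.5 = 40.56 kips (transverse, base value).
(i) R_nwl + R_nwt = 136 kips; (ii) 0.85 R_nwl + 1.5 R_nwt = 142 kips.
R_n = max = 142 kips [governs: (ii)]; R_n/Ω = 70.99 kips.

R_n/Ω ≈ 71 kips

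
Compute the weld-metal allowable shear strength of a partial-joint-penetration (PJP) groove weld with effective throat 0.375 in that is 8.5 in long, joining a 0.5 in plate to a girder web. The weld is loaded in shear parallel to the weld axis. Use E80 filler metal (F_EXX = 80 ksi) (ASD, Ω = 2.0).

R_n/Ω ≈ 76.5 kip

Effective throat (given) t_e = 0.375 in.
A_we = 0.375 × 8.5 = 3.188 in².
F_nw = 0.6 F_EXX = 48 ksi.
R_n/Ω = (48 × 3.188) / 2.0 = 76.5 kip.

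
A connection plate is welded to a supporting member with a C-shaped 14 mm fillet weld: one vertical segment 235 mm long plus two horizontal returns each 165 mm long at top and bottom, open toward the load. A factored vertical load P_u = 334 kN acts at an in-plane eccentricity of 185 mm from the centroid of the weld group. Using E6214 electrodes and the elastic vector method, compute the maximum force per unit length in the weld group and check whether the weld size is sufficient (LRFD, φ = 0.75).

E62XX → F_EXX = 620 MPa.
Total weld length L_w = 565 mm. Treat welds as unit-width lines.
Centroid: x̄ = 2×165×82.5 / 565 = 48.19 mm from the vertical weld.
Polar moment about centroid: J = I_x + I_y = [235³/12 + 2×165×117.5²] + [235×48.19² + 2(165³/12 + 165×34.31²)] = 7320000 mm³.
Direct shear f_v = P/L_w = 334×10³ / 565 = 591.2 N/mm (vertical).
Torsion M = P·e = 334×10³ × 185 = 61790000 N·mm.
Critical point at (x, y) = (116.8, 117.5) from centroid. f_tx = M·y/J = 991.8 N/mm; f_ty = M·x/J = 986 N/mm.
Resultant f_max = √[f_tx² + (f_v + f_ty)²] = √[991.8² + (591.2 + 986)²] = 1863 N/mm.
Capacity per unit length: φr_n = 0.75 × 0.6 × 620 × (0.707 × 14) = 2762 N/mm.
1863 ≤ 2762 → adequate.

f_max ≈ 1860 N/mm; adequate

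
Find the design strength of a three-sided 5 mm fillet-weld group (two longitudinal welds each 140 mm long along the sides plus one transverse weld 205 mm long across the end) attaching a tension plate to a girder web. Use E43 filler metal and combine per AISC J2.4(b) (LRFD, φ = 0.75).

E43XX → F_EXX = 430 MPa.
t_e = 0.707 × 5 = 3.535 mm.
R_nwl = 0.6 × 430 × 3.535 × 280 × 10⁻³ = 255.4 kN (longitudinal, 2 welds).
R_nwt = 0.6 × 430 × 3.535 × 205 × 10⁻³ = 187 kN (transverse, base value).
(i) R_nwl + R_nwt = 442.3 kN; (ii) 0.85 R_nwl + 1.5 R_nwt = 497.5 kN.
R_n = max = 497.5 kN [governs: (ii)]; φR_n = 373.1 kN.

φR_n ≈ 373 kN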